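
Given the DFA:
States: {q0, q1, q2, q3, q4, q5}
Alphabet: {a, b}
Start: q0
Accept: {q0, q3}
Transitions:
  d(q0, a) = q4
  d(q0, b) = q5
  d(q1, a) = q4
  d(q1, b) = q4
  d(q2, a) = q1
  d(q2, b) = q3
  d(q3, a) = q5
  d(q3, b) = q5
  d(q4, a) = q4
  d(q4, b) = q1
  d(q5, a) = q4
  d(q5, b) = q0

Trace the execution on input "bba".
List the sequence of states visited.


Input: bba
d(q0, b) = q5
d(q5, b) = q0
d(q0, a) = q4


q0 -> q5 -> q0 -> q4


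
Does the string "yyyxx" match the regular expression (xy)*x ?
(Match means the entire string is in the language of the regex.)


|string| = 5; first = 'y'; last = 'x'

No, "yyyxx" does not match (xy)*x


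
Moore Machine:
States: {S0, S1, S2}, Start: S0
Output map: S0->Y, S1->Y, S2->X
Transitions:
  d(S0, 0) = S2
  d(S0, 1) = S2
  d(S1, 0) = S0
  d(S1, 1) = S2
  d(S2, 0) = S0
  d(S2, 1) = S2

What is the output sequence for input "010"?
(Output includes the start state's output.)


Start: S0 (output Y)
  --0--> S2 (output X)
  --1--> S2 (output X)
  --0--> S0 (output Y)

"YXXY"


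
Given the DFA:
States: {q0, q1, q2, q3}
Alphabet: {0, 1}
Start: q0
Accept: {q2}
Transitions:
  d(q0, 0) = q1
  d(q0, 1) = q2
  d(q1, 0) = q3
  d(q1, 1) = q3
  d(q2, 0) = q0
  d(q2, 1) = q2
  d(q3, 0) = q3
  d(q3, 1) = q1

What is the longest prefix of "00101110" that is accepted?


Run the DFA, marking each prefix where the state is accepting:
  "" -> q0 [reject]
  "0" -> q1 [reject]
  "00" -> q3 [reject]
  "001" -> q1 [reject]
  "0010" -> q3 [reject]
  "00101" -> q1 [reject]
  "001011" -> q3 [reject]
  "0010111" -> q1 [reject]
  "00101110" -> q3 [reject]

No prefix is accepted


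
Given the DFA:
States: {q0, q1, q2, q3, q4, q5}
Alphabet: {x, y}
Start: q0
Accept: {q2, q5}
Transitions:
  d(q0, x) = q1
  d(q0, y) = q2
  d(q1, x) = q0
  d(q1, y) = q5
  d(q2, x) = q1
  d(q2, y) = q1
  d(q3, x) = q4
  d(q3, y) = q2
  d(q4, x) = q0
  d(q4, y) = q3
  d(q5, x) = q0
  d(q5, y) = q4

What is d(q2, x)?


Looking up transition d(q2, x)

q1


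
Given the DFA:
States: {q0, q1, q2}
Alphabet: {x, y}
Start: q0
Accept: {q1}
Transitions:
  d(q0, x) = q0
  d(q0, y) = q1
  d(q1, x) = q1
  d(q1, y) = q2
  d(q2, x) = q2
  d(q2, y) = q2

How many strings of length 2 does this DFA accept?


Enumerating all length-2 strings:
  "xx" -> q0 [reject]
  "xy" -> q1 [accept]
  "yx" -> q1 [accept]
  "yy" -> q2 [reject]

2 out of 4


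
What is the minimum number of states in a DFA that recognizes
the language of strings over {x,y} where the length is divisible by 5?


States track (length) mod 5.
Need 5 states: one per remainder 0..4; accept = remainder 0.

5


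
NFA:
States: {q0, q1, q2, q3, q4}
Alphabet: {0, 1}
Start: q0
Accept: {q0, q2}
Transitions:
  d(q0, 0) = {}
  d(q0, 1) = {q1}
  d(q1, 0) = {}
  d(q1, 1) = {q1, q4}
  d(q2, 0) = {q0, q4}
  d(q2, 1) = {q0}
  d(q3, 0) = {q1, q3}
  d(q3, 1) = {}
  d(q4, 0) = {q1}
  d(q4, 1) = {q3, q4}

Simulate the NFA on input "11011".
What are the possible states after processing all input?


Start: {q0}
  --1--> {q1}
  --1--> {q1, q4}
  --0--> {q1}
  --1--> {q1, q4}
  --1--> {q1, q3, q4}

{q1, q3, q4}


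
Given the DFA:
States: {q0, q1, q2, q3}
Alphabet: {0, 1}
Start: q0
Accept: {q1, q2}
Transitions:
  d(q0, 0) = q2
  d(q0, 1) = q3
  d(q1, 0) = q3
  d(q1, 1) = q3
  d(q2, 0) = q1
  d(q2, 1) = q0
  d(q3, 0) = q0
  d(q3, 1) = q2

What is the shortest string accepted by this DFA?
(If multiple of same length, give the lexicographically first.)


BFS by string length (lex-first path to each state shown):
  len 0: q0<-""
  len 1: q2<-"0", q3<-"1"
Found accept state at length 1.

"0"


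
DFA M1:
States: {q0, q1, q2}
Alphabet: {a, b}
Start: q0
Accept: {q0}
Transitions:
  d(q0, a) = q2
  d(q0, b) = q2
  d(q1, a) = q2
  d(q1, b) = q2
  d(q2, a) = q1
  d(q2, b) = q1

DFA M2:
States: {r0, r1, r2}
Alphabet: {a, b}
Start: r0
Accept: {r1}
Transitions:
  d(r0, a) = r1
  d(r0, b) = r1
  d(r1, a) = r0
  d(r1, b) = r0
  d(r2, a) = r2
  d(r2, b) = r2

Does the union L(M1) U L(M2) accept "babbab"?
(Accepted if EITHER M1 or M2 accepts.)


M1: final=q1 accepted=False
M2: final=r0 accepted=False

No, union rejects (neither accepts)


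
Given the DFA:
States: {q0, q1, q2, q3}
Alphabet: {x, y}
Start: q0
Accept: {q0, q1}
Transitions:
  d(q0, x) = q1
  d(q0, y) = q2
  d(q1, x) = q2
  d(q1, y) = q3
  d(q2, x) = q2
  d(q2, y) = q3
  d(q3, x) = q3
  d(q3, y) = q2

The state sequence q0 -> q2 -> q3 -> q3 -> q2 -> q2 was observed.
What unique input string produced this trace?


Trace back each transition to find the symbol:
  q0 --[y]--> q2
  q2 --[y]--> q3
  q3 --[x]--> q3
  q3 --[y]--> q2
  q2 --[x]--> q2

"yyxyx"


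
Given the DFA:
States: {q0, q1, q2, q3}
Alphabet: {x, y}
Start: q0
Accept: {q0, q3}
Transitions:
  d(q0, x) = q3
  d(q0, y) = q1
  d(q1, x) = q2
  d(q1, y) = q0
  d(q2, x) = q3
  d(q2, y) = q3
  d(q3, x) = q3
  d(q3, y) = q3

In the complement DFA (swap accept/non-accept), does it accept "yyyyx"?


Trace: q0 -> q1 -> q0 -> q1 -> q0 -> q3
Final: q3
Original accept: {q0, q3}
Complement: q3 is in original accept

No, complement rejects (original accepts)


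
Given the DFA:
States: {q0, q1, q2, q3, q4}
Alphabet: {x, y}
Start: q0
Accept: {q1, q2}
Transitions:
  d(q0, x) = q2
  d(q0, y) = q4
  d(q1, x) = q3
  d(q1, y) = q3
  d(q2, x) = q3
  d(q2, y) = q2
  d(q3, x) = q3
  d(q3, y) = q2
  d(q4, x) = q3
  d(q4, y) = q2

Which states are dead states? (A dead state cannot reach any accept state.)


Forward reachability from each state:
  q0 -> reaches accept state q2 (live)
  q1 -> reaches accept state q1 (live)
  q2 -> reaches accept state q2 (live)
  q3 -> reaches accept state q2 (live)
  q4 -> reaches accept state q2 (live)

None (all states can reach an accept state)


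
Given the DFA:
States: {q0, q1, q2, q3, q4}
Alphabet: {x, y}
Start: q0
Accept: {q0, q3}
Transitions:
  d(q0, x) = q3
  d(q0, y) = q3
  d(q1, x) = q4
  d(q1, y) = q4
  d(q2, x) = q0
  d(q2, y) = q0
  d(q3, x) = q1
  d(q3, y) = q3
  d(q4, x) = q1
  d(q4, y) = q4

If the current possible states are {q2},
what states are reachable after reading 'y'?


Apply transition on 'y' from each current state:
  d(q2, y) = q0

{q0}


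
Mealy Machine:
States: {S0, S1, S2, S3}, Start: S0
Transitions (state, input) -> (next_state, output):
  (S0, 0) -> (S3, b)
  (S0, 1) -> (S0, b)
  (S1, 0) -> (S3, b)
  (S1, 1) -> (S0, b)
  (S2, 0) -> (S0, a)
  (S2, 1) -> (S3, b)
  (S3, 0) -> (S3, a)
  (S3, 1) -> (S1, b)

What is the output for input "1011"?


Step-by-step:
  (S0, 1) -> (S0, b)
  (S0, 0) -> (S3, b)
  (S3, 1) -> (S1, b)
  (S1, 1) -> (S0, b)

"bbbb"


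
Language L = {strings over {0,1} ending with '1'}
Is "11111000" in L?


last symbol = '0'

No, "11111000" is not in L


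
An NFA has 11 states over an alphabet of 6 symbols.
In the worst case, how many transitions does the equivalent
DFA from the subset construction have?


Subset construction: one DFA state per subset of NFA states = 2^11 = 2048 states.
Each DFA state has 6 outgoing transitions: 2048 * 6 = 12288

12288


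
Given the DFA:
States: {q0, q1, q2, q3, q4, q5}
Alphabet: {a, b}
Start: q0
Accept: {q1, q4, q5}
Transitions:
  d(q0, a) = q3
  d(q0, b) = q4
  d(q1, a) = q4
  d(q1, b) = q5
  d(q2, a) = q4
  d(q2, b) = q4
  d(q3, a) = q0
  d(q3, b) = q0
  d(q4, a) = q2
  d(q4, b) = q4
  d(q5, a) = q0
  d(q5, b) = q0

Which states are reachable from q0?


BFS from q0:
  layer 0: {q0}
  layer 1: {q3, q4}
  layer 2: {q2}

{q0, q2, q3, q4}


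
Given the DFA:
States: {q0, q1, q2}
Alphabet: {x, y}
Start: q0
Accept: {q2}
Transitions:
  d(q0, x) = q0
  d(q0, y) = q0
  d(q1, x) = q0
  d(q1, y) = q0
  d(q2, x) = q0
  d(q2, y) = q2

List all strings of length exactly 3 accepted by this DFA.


All strings of length 3: 8 total
Accepted: 0

None


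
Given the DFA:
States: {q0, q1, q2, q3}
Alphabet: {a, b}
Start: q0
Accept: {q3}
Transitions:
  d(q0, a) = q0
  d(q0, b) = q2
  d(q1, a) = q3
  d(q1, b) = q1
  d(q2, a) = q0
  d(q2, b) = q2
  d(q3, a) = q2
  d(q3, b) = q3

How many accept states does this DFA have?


Accept states listed: {q3}
Counting: q3(1)

1


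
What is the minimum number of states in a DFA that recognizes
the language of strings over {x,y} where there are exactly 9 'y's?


States: count = 0, 1, ..., 9 (that's 10 states), plus a dead state for count > 9.
Total: 10 + 1 = 11. Accept = count-9 state.

11


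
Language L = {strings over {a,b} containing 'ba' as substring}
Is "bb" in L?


'ba' does not occur

No, "bb" is not in L


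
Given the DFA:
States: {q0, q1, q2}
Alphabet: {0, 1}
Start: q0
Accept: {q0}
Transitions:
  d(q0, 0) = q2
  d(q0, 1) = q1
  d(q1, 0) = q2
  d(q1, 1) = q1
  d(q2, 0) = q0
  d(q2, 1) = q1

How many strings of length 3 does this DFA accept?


Enumerating all length-3 strings:
  "000" -> q2 [reject]
  "001" -> q1 [reject]
  "010" -> q2 [reject]
  "011" -> q1 [reject]
  "100" -> q0 [accept]
  "101" -> q1 [reject]
  "110" -> q2 [reject]
  "111" -> q1 [reject]

1 out of 8


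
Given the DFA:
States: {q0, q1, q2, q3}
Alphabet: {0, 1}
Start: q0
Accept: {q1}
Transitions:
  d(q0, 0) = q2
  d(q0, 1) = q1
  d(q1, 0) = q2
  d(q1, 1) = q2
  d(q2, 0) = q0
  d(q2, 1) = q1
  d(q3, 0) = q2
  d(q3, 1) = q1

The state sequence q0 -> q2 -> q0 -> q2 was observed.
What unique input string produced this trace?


Trace back each transition to find the symbol:
  q0 --[0]--> q2
  q2 --[0]--> q0
  q0 --[0]--> q2

"000"


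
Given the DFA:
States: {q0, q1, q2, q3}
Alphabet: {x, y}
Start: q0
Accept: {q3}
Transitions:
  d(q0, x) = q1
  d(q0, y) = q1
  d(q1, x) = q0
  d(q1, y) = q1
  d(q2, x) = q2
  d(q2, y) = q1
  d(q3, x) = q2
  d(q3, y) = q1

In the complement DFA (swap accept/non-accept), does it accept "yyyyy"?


Trace: q0 -> q1 -> q1 -> q1 -> q1 -> q1
Final: q1
Original accept: {q3}
Complement: q1 is not in original accept

Yes, complement accepts (original rejects)


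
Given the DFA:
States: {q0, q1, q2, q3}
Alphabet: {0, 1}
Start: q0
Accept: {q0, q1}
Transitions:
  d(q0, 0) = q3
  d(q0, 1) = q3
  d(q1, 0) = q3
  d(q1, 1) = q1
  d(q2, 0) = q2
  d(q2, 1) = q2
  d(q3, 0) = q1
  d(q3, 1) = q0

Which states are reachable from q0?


BFS from q0:
  layer 0: {q0}
  layer 1: {q3}
  layer 2: {q1}

{q0, q1, q3}


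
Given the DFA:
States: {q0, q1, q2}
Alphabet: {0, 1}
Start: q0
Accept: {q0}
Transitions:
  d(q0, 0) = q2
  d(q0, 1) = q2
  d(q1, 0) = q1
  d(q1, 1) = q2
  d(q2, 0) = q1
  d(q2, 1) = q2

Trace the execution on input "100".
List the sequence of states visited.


Input: 100
d(q0, 1) = q2
d(q2, 0) = q1
d(q1, 0) = q1


q0 -> q2 -> q1 -> q1


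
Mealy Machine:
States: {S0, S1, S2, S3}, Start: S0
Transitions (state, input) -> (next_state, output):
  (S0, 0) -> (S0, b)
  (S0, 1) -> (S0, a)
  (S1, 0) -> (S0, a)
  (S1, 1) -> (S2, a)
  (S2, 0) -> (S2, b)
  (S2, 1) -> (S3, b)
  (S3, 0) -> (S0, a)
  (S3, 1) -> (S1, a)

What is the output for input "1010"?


Step-by-step:
  (S0, 1) -> (S0, a)
  (S0, 0) -> (S0, b)
  (S0, 1) -> (S0, a)
  (S0, 0) -> (S0, b)

"abab"


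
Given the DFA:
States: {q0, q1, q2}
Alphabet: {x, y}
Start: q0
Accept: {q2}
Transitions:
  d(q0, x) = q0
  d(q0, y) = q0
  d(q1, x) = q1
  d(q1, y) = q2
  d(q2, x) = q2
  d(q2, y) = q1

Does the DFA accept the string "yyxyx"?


Trace: q0 -> q0 -> q0 -> q0 -> q0 -> q0
Final state: q0
Accept states: {q2}

No, rejected (final state q0 is not an accept state)


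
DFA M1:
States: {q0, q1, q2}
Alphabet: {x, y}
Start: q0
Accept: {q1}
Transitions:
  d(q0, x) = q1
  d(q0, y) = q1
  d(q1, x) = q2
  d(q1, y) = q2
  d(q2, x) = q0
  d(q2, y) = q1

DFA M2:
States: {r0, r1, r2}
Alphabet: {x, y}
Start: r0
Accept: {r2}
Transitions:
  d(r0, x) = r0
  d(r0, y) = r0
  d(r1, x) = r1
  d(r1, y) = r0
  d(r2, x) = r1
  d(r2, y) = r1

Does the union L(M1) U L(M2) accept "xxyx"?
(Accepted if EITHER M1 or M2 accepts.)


M1: final=q2 accepted=False
M2: final=r0 accepted=False

No, union rejects (neither accepts)


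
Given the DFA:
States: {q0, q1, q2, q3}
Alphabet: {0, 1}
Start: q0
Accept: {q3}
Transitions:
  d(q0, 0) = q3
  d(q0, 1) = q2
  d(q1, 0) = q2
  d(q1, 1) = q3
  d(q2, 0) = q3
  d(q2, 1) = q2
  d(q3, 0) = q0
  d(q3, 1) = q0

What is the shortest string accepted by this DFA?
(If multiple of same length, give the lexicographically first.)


BFS by string length (lex-first path to each state shown):
  len 0: q0<-""
  len 1: q2<-"1", q3<-"0"
Found accept state at length 1.

"0"


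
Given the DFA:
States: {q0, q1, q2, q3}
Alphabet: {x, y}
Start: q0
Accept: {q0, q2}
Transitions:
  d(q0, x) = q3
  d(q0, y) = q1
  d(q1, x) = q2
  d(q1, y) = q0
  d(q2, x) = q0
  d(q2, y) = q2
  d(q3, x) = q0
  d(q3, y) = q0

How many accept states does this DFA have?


Accept states listed: {q0, q2}
Counting: q0(1) q2(2)

2


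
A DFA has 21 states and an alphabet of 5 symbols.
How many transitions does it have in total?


Each state has exactly one transition per symbol.
21 * 5 = 105

105


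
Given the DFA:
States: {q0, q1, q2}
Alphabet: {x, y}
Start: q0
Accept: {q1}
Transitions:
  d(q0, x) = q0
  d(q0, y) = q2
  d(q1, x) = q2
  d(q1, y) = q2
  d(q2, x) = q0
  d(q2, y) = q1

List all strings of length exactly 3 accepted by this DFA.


All strings of length 3: 8 total
Accepted: 1

"xyy"


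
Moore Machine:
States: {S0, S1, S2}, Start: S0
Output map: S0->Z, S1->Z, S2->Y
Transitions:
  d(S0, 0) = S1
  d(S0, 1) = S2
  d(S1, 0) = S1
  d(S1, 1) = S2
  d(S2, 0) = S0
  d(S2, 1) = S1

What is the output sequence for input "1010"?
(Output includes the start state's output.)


Start: S0 (output Z)
  --1--> S2 (output Y)
  --0--> S0 (output Z)
  --1--> S2 (output Y)
  --0--> S0 (output Z)

"ZYZYZ"


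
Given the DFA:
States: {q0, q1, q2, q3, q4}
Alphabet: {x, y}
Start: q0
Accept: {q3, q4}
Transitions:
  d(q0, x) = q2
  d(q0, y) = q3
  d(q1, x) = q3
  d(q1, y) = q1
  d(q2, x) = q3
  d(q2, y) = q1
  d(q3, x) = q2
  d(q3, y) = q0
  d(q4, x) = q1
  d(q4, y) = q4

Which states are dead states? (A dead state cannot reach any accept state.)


Forward reachability from each state:
  q0 -> reaches accept state q3 (live)
  q1 -> reaches accept state q3 (live)
  q2 -> reaches accept state q3 (live)
  q3 -> reaches accept state q3 (live)
  q4 -> reaches accept state q3 (live)

None (all states can reach an accept state)


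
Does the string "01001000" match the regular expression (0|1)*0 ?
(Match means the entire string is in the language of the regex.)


|string| = 8; first = '0'; last = '0'

Yes, "01001000" matches (0|1)*0


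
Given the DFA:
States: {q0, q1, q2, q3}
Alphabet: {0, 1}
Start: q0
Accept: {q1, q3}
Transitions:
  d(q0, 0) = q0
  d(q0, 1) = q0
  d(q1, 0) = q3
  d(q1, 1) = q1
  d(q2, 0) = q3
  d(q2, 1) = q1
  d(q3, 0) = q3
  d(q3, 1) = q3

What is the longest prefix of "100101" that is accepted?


Run the DFA, marking each prefix where the state is accepting:
  "" -> q0 [reject]
  "1" -> q0 [reject]
  "10" -> q0 [reject]
  "100" -> q0 [reject]
  "1001" -> q0 [reject]
  "10010" -> q0 [reject]
  "100101" -> q0 [reject]

No prefix is accepted


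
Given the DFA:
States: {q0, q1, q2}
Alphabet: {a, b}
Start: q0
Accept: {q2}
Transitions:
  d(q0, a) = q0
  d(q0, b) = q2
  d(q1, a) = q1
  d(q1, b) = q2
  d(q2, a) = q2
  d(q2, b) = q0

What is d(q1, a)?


Looking up transition d(q1, a)

q1


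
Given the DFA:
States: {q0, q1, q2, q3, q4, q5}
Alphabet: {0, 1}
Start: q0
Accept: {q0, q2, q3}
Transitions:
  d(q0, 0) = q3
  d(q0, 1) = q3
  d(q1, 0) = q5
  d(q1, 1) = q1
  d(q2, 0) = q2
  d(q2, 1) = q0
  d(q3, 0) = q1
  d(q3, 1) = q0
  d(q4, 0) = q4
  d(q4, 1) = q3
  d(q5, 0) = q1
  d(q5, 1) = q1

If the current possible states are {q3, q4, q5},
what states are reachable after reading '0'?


Apply transition on '0' from each current state:
  d(q3, 0) = q1
  d(q4, 0) = q4
  d(q5, 0) = q1

{q1, q4}


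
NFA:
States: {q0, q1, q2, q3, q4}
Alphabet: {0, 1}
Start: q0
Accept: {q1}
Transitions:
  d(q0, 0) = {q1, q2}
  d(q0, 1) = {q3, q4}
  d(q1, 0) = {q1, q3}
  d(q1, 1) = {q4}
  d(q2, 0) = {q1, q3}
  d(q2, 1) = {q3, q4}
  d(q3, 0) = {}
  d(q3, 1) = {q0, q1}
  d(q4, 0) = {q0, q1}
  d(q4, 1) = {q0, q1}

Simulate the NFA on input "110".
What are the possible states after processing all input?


Start: {q0}
  --1--> {q3, q4}
  --1--> {q0, q1}
  --0--> {q1, q2, q3}

{q1, q2, q3}


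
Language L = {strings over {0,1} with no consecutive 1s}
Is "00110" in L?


'11' occurs at index 2

No, "00110" is not in L


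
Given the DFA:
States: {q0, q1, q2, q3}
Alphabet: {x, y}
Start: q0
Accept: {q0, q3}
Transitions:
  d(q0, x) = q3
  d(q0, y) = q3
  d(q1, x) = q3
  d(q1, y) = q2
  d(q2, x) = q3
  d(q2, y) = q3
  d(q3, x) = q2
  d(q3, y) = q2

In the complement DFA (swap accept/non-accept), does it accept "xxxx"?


Trace: q0 -> q3 -> q2 -> q3 -> q2
Final: q2
Original accept: {q0, q3}
Complement: q2 is not in original accept

Yes, complement accepts (original rejects)


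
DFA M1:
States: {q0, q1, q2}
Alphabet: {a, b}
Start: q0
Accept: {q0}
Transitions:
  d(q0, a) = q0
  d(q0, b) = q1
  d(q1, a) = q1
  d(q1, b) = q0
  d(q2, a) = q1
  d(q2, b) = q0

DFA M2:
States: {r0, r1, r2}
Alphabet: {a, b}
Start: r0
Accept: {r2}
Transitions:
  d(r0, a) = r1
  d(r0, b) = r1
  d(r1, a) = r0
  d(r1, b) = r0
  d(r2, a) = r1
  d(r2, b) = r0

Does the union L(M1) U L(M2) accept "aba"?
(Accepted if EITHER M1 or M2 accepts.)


M1: final=q1 accepted=False
M2: final=r1 accepted=False

No, union rejects (neither accepts)


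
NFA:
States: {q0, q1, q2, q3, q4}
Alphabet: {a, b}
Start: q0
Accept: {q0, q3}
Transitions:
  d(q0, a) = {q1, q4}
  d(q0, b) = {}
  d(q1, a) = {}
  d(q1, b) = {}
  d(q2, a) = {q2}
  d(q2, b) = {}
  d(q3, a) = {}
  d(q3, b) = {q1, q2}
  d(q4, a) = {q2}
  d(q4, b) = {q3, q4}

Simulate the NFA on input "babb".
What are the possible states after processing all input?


Start: {q0}
  --b--> {}
  --a--> {}
  --b--> {}
  --b--> {}

{} (empty set, no valid transitions)


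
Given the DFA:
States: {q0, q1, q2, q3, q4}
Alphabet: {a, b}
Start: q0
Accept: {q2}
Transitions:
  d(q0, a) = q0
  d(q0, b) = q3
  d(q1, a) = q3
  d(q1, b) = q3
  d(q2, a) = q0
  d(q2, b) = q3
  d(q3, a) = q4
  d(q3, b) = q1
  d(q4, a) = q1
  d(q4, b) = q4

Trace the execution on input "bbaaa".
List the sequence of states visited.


Input: bbaaa
d(q0, b) = q3
d(q3, b) = q1
d(q1, a) = q3
d(q3, a) = q4
d(q4, a) = q1


q0 -> q3 -> q1 -> q3 -> q4 -> q1


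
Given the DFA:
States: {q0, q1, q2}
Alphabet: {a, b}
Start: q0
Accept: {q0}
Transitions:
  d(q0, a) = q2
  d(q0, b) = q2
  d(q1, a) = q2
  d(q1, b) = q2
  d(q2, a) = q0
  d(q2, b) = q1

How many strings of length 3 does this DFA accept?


Enumerating all length-3 strings:
  "aaa" -> q2 [reject]
  "aab" -> q2 [reject]
  "aba" -> q2 [reject]
  "abb" -> q2 [reject]
  "baa" -> q2 [reject]
  "bab" -> q2 [reject]
  "bba" -> q2 [reject]
  "bbb" -> q2 [reject]

0 out of 8


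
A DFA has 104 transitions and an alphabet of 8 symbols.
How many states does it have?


Each state has exactly one transition per symbol.
states = transitions / |alphabet| = 104 / 8 = 13

13


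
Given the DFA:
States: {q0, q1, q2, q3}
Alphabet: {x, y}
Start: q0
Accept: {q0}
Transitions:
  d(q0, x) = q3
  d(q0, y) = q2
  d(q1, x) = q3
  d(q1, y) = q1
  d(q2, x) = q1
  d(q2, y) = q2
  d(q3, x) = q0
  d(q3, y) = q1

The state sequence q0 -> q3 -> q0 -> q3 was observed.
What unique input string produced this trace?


Trace back each transition to find the symbol:
  q0 --[x]--> q3
  q3 --[x]--> q0
  q0 --[x]--> q3

"xxx"


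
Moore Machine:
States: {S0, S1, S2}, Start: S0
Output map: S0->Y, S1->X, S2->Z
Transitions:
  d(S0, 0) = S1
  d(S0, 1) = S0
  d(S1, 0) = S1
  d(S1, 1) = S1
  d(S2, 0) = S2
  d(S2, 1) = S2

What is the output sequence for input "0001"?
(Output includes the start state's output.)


Start: S0 (output Y)
  --0--> S1 (output X)
  --0--> S1 (output X)
  --0--> S1 (output X)
  --1--> S1 (output X)

"YXXXX"


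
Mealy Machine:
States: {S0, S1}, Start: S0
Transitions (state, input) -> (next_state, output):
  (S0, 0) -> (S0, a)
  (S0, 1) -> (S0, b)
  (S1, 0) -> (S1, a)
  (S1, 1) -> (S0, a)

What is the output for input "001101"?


Step-by-step:
  (S0, 0) -> (S0, a)
  (S0, 0) -> (S0, a)
  (S0, 1) -> (S0, b)
  (S0, 1) -> (S0, b)
  (S0, 0) -> (S0, a)
  (S0, 1) -> (S0, b)

"aabbab"


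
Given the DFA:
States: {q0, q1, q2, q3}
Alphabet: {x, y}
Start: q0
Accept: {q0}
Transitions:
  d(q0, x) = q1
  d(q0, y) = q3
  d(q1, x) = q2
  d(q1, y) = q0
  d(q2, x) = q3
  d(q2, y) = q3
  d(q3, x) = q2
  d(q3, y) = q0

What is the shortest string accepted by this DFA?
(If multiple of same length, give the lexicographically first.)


BFS by string length (lex-first path to each state shown):
  len 0: q0<-""
Found accept state at length 0.

"" (empty string)


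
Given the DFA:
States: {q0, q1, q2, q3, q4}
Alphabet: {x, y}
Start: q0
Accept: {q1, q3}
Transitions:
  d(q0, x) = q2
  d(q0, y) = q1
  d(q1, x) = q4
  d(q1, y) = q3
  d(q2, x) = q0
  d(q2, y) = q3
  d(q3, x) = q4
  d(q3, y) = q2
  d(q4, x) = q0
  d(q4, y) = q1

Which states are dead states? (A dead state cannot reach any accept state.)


Forward reachability from each state:
  q0 -> reaches accept state q1 (live)
  q1 -> reaches accept state q1 (live)
  q2 -> reaches accept state q1 (live)
  q3 -> reaches accept state q1 (live)
  q4 -> reaches accept state q1 (live)

None (all states can reach an accept state)


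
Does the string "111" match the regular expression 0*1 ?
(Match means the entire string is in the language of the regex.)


|string| = 3; first = '1'; last = '1'

No, "111" does not match 0*1


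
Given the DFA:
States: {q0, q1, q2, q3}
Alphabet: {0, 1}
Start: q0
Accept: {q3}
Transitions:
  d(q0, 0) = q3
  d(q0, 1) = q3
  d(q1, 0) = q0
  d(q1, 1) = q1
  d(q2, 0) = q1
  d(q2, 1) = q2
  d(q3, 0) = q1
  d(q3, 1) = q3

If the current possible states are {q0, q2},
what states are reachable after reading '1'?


Apply transition on '1' from each current state:
  d(q0, 1) = q3
  d(q2, 1) = q2

{q2, q3}


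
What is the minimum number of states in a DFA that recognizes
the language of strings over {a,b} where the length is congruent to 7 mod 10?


States track (length) mod 10.
Need 10 states: one per remainder 0..9; accept = remainder 7.

10


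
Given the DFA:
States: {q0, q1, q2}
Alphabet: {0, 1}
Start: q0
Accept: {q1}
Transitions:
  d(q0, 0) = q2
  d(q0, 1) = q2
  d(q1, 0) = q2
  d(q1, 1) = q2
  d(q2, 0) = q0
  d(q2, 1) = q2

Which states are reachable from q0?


BFS from q0:
  layer 0: {q0}
  layer 1: {q2}

{q0, q2}


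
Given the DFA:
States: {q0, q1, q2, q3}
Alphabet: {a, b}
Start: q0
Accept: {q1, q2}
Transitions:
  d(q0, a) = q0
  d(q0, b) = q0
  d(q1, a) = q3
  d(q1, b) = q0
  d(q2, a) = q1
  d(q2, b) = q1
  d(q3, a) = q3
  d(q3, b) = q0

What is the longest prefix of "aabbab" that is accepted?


Run the DFA, marking each prefix where the state is accepting:
  "" -> q0 [reject]
  "a" -> q0 [reject]
  "aa" -> q0 [reject]
  "aab" -> q0 [reject]
  "aabb" -> q0 [reject]
  "aabba" -> q0 [reject]
  "aabbab" -> q0 [reject]

No prefix is accepted


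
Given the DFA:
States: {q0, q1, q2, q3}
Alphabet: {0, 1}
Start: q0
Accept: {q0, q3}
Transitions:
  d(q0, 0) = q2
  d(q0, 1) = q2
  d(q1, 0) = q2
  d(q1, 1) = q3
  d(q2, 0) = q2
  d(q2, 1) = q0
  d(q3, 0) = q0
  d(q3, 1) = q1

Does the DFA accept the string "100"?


Trace: q0 -> q2 -> q2 -> q2
Final state: q2
Accept states: {q0, q3}

No, rejected (final state q2 is not an accept state)


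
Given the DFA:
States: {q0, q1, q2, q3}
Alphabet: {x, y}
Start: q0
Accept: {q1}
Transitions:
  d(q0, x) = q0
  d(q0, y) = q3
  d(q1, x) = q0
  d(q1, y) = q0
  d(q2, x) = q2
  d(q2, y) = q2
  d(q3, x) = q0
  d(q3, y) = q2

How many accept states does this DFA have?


Accept states listed: {q1}
Counting: q1(1)

1


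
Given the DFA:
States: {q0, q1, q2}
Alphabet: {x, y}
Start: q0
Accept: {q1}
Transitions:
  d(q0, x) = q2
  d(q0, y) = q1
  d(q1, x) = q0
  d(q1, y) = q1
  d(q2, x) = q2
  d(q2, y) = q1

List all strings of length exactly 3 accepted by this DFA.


All strings of length 3: 8 total
Accepted: 4

"xxy", "xyy", "yxy", "yyy"


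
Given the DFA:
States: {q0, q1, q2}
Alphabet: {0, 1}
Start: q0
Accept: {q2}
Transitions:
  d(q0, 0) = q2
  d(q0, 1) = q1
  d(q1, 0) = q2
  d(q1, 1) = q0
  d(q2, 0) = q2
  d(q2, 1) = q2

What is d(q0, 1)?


Looking up transition d(q0, 1)

q1


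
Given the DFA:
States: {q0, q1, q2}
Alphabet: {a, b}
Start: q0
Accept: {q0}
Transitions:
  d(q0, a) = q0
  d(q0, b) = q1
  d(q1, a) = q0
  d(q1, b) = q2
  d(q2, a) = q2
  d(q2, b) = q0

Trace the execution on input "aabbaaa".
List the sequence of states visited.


Input: aabbaaa
d(q0, a) = q0
d(q0, a) = q0
d(q0, b) = q1
d(q1, b) = q2
d(q2, a) = q2
d(q2, a) = q2
d(q2, a) = q2


q0 -> q0 -> q0 -> q1 -> q2 -> q2 -> q2 -> q2


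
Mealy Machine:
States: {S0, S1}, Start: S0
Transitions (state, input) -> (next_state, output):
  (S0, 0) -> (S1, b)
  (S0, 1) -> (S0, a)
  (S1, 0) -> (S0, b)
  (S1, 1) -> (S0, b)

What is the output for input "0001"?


Step-by-step:
  (S0, 0) -> (S1, b)
  (S1, 0) -> (S0, b)
  (S0, 0) -> (S1, b)
  (S1, 1) -> (S0, b)

"bbbb"


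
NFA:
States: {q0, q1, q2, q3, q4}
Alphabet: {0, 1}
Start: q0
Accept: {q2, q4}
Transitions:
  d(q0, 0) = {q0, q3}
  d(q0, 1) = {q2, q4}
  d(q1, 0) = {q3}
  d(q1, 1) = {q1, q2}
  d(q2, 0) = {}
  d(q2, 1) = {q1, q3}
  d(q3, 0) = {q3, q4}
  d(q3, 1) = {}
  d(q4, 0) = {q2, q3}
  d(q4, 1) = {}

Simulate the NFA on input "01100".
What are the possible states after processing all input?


Start: {q0}
  --0--> {q0, q3}
  --1--> {q2, q4}
  --1--> {q1, q3}
  --0--> {q3, q4}
  --0--> {q2, q3, q4}

{q2, q3, q4}


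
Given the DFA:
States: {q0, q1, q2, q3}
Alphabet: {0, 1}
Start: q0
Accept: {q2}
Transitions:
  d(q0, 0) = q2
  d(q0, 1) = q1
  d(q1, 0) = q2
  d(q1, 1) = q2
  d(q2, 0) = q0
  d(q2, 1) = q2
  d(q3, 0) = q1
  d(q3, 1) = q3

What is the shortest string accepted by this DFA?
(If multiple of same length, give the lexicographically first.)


BFS by string length (lex-first path to each state shown):
  len 0: q0<-""
  len 1: q1<-"1", q2<-"0"
Found accept state at length 1.

"0"


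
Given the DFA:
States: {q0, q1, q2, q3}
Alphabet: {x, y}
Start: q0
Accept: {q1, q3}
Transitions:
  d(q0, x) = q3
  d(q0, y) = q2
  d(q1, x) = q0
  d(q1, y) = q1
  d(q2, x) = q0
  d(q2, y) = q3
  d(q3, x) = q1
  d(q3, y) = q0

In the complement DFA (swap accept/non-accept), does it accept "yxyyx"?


Trace: q0 -> q2 -> q0 -> q2 -> q3 -> q1
Final: q1
Original accept: {q1, q3}
Complement: q1 is in original accept

No, complement rejects (original accepts)


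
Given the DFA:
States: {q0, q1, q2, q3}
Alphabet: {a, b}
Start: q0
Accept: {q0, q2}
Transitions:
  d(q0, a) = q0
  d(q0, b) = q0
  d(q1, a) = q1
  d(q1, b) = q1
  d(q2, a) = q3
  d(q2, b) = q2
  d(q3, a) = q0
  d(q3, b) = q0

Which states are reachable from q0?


BFS from q0:
  layer 0: {q0}

{q0}


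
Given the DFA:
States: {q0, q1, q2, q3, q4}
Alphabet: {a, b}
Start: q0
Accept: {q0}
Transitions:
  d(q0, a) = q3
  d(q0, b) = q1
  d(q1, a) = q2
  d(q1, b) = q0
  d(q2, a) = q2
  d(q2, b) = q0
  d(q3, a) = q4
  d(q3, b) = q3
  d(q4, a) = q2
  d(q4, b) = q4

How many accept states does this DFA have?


Accept states listed: {q0}
Counting: q0(1)

1


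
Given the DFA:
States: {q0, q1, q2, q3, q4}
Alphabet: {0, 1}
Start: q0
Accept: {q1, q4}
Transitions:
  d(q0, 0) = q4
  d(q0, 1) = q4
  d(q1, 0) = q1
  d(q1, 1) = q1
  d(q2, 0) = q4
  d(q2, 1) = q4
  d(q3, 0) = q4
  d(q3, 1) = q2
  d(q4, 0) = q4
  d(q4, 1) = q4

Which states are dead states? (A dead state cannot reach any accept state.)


Forward reachability from each state:
  q0 -> reaches accept state q4 (live)
  q1 -> reaches accept state q1 (live)
  q2 -> reaches accept state q4 (live)
  q3 -> reaches accept state q4 (live)
  q4 -> reaches accept state q4 (live)

None (all states can reach an accept state)


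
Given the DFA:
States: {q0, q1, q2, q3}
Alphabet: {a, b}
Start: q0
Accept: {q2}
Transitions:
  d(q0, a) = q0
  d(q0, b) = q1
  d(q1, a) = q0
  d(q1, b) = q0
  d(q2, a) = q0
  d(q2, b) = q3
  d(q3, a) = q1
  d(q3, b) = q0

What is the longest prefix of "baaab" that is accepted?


Run the DFA, marking each prefix where the state is accepting:
  "" -> q0 [reject]
  "b" -> q1 [reject]
  "ba" -> q0 [reject]
  "baa" -> q0 [reject]
  "baaa" -> q0 [reject]
  "baaab" -> q1 [reject]

No prefix is accepted


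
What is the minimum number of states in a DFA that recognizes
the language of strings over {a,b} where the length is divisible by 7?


States track (length) mod 7.
Need 7 states: one per remainder 0..6; accept = remainder 0.

7


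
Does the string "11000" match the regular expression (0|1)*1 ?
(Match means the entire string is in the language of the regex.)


|string| = 5; first = '1'; last = '0'

No, "11000" does not match (0|1)*1


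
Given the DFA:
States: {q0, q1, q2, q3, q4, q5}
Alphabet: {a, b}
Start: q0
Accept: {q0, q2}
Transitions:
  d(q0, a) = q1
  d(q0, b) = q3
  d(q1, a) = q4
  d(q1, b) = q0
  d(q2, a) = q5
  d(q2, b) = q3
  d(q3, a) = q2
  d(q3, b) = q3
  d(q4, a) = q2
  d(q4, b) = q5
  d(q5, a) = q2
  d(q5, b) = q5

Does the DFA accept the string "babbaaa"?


Trace: q0 -> q3 -> q2 -> q3 -> q3 -> q2 -> q5 -> q2
Final state: q2
Accept states: {q0, q2}

Yes, accepted (final state q2 is an accept state)


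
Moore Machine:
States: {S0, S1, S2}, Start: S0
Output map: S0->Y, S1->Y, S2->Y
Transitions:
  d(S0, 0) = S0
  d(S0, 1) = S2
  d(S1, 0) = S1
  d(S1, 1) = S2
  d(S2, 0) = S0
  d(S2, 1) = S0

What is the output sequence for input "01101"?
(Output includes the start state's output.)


Start: S0 (output Y)
  --0--> S0 (output Y)
  --1--> S2 (output Y)
  --1--> S0 (output Y)
  --0--> S0 (output Y)
  --1--> S2 (output Y)

"YYYYYY"


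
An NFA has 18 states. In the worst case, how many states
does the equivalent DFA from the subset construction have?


Subset construction: one DFA state per subset of NFA states.
2^18 = 262144

262144


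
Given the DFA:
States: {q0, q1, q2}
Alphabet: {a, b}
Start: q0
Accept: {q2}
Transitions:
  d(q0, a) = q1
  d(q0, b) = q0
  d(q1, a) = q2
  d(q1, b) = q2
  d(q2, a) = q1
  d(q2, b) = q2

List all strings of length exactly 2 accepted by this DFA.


All strings of length 2: 4 total
Accepted: 2

"aa", "ab"


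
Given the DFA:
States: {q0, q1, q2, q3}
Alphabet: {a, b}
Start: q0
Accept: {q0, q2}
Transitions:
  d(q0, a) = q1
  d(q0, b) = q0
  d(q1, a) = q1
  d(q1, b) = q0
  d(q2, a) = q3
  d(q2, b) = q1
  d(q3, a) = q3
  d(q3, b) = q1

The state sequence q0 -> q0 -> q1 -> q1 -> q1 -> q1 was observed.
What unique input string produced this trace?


Trace back each transition to find the symbol:
  q0 --[b]--> q0
  q0 --[a]--> q1
  q1 --[a]--> q1
  q1 --[a]--> q1
  q1 --[a]--> q1

"baaaa"


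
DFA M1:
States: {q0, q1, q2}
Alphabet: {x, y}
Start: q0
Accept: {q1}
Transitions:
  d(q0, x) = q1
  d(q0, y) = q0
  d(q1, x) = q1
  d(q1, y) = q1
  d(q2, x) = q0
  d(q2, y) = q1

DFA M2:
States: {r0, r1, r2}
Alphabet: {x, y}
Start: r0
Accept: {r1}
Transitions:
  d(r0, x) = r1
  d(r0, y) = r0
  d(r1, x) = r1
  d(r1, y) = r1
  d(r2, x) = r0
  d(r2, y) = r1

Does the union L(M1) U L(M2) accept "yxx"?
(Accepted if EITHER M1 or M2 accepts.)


M1: final=q1 accepted=True
M2: final=r1 accepted=True

Yes, union accepts


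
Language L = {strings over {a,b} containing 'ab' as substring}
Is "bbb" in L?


'ab' does not occur

No, "bbb" is not in L


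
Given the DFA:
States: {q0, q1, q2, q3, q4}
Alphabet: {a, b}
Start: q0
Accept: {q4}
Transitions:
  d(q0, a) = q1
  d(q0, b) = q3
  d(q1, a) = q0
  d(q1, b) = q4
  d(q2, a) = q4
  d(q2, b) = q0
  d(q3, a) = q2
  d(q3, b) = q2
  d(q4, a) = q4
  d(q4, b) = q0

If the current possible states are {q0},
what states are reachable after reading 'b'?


Apply transition on 'b' from each current state:
  d(q0, b) = q3

{q3}


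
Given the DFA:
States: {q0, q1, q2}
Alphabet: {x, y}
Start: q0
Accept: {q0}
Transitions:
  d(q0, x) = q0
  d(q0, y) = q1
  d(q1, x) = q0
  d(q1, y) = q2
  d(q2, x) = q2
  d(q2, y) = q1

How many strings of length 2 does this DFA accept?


Enumerating all length-2 strings:
  "xx" -> q0 [accept]
  "xy" -> q1 [reject]
  "yx" -> q0 [accept]
  "yy" -> q2 [reject]

2 out of 4


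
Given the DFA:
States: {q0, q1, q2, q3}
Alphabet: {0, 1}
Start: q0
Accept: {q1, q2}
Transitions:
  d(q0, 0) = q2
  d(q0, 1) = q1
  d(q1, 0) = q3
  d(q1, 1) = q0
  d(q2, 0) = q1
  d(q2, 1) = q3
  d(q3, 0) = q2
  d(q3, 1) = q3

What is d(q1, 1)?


Looking up transition d(q1, 1)

q0


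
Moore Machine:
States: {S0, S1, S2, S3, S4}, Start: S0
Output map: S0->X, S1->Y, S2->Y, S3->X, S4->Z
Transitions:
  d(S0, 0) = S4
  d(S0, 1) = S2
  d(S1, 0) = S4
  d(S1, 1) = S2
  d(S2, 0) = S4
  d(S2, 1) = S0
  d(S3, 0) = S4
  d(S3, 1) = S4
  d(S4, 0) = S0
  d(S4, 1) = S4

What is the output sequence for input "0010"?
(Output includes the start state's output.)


Start: S0 (output X)
  --0--> S4 (output Z)
  --0--> S0 (output X)
  --1--> S2 (output Y)
  --0--> S4 (output Z)

"XZXYZ"


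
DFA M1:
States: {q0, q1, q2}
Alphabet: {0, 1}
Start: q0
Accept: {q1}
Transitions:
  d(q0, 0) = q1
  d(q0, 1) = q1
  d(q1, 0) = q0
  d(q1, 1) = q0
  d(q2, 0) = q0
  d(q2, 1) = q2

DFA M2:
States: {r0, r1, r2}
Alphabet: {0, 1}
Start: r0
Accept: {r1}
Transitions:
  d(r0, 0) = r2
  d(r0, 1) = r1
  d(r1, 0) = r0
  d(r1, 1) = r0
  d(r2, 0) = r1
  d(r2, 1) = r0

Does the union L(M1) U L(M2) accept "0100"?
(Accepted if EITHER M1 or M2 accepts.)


M1: final=q0 accepted=False
M2: final=r1 accepted=True

Yes, union accepts


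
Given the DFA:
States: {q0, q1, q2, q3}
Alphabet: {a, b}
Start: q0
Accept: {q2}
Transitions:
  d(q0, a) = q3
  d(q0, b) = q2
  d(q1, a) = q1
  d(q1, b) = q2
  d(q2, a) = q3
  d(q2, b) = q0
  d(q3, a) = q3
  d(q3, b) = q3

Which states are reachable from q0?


BFS from q0:
  layer 0: {q0}
  layer 1: {q2, q3}

{q0, q2, q3}


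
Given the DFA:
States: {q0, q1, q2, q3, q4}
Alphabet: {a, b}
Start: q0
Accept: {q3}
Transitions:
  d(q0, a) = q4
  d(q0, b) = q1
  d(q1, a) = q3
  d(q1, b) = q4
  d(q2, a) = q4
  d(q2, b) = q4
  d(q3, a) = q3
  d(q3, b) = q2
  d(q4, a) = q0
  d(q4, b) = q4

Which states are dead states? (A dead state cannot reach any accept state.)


Forward reachability from each state:
  q0 -> reaches accept state q3 (live)
  q1 -> reaches accept state q3 (live)
  q2 -> reaches accept state q3 (live)
  q3 -> reaches accept state q3 (live)
  q4 -> reaches accept state q3 (live)

None (all states can reach an accept state)


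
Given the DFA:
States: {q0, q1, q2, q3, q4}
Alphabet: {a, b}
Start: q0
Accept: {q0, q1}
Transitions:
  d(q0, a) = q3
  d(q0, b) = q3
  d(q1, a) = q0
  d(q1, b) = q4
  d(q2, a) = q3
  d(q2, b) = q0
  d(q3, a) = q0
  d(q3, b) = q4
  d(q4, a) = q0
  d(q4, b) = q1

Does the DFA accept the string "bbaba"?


Trace: q0 -> q3 -> q4 -> q0 -> q3 -> q0
Final state: q0
Accept states: {q0, q1}

Yes, accepted (final state q0 is an accept state)


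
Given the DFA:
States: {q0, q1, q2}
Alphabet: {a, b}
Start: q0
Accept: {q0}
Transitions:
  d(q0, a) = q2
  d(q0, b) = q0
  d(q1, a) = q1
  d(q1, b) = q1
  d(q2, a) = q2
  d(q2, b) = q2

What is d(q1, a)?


Looking up transition d(q1, a)

q1


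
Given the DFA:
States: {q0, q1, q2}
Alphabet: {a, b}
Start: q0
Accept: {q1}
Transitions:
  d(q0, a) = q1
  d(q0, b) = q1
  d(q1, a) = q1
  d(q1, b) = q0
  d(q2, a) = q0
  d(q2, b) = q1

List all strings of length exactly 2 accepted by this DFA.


All strings of length 2: 4 total
Accepted: 2

"aa", "ba"


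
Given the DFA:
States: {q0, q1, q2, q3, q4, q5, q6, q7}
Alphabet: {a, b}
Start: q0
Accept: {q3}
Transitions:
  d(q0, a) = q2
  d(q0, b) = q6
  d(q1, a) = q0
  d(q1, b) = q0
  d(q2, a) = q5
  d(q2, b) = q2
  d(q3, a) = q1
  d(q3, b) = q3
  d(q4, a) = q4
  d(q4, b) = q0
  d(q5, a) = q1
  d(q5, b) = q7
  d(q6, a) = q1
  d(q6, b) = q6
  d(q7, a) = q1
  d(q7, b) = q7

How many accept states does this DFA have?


Accept states listed: {q3}
Counting: q3(1)

1


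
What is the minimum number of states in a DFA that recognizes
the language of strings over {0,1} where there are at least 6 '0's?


States: count = 0, 1, ..., 5, and a final '>= 6' state.
Total: 6 + 1 = 7. Accept = '>= 6' state.

7


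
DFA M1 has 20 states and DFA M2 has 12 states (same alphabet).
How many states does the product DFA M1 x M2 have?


Product construction pairs every M1 state with every M2 state.
20 * 12 = 240

240


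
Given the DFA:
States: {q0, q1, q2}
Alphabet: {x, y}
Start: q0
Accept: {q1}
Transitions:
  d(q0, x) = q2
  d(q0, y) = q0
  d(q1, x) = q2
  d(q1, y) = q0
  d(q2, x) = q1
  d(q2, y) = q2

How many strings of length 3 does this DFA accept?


Enumerating all length-3 strings:
  "xxx" -> q2 [reject]
  "xxy" -> q0 [reject]
  "xyx" -> q1 [accept]
  "xyy" -> q2 [reject]
  "yxx" -> q1 [accept]
  "yxy" -> q2 [reject]
  "yyx" -> q2 [reject]
  "yyy" -> q0 [reject]

2 out of 8


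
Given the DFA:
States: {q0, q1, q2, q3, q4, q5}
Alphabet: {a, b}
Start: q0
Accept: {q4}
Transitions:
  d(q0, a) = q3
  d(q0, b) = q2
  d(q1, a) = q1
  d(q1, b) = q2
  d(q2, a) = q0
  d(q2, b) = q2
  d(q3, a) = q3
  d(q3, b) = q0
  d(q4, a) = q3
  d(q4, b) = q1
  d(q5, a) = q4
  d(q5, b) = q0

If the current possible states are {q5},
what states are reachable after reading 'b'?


Apply transition on 'b' from each current state:
  d(q5, b) = q0

{q0}


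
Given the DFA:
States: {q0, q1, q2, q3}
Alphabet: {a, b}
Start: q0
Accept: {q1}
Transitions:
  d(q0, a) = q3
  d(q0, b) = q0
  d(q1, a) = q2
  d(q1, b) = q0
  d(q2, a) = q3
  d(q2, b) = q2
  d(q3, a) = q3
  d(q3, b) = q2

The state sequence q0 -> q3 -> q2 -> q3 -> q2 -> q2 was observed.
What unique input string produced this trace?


Trace back each transition to find the symbol:
  q0 --[a]--> q3
  q3 --[b]--> q2
  q2 --[a]--> q3
  q3 --[b]--> q2
  q2 --[b]--> q2

"ababb"


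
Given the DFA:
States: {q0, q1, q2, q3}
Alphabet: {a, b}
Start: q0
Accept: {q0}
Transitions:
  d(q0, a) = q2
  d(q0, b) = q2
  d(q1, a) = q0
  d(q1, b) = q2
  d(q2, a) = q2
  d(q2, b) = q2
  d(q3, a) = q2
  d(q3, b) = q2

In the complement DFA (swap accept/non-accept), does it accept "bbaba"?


Trace: q0 -> q2 -> q2 -> q2 -> q2 -> q2
Final: q2
Original accept: {q0}
Complement: q2 is not in original accept

Yes, complement accepts (original rejects)


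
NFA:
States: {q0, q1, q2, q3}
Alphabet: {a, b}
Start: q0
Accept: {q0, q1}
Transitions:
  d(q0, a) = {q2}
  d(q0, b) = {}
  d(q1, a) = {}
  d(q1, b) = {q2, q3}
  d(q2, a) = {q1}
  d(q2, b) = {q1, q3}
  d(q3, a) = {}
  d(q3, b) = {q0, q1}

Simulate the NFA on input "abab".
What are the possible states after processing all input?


Start: {q0}
  --a--> {q2}
  --b--> {q1, q3}
  --a--> {}
  --b--> {}

{} (empty set, no valid transitions)


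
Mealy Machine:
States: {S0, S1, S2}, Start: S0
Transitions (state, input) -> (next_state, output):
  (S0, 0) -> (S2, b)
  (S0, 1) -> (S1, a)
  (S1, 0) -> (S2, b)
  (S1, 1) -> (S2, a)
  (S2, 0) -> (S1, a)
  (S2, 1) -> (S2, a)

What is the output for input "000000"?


Step-by-step:
  (S0, 0) -> (S2, b)
  (S2, 0) -> (S1, a)
  (S1, 0) -> (S2, b)
  (S2, 0) -> (S1, a)
  (S1, 0) -> (S2, b)
  (S2, 0) -> (S1, a)

"bababa"


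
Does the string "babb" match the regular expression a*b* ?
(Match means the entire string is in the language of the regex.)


|string| = 4; first = 'b'; last = 'b'

No, "babb" does not match a*b*


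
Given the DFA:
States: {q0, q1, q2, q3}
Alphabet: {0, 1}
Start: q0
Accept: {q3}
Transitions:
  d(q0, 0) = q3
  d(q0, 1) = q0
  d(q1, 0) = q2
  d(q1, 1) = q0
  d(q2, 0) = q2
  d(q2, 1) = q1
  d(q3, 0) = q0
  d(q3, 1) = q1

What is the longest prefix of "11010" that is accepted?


Run the DFA, marking each prefix where the state is accepting:
  "" -> q0 [reject]
  "1" -> q0 [reject]
  "11" -> q0 [reject]
  "110" -> q3 [accept]
  "1101" -> q1 [reject]
  "11010" -> q2 [reject]

"110"


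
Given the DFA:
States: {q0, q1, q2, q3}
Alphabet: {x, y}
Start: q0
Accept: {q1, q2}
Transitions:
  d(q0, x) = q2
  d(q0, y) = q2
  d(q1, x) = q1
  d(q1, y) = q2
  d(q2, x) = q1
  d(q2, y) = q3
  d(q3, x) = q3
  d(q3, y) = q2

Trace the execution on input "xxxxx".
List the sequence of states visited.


Input: xxxxx
d(q0, x) = q2
d(q2, x) = q1
d(q1, x) = q1
d(q1, x) = q1
d(q1, x) = q1


q0 -> q2 -> q1 -> q1 -> q1 -> q1
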